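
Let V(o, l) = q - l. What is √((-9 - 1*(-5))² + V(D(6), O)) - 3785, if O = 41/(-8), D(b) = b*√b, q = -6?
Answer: -3785 + 11*√2/4 ≈ -3781.1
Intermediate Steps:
D(b) = b^(3/2)
O = -41/8 (O = 41*(-⅛) = -41/8 ≈ -5.1250)
V(o, l) = -6 - l
√((-9 - 1*(-5))² + V(D(6), O)) - 3785 = √((-9 - 1*(-5))² + (-6 - 1*(-41/8))) - 3785 = √((-9 + 5)² + (-6 + 41/8)) - 3785 = √((-4)² - 7/8) - 3785 = √(16 - 7/8) - 3785 = √(121/8) - 3785 = 11*√2/4 - 3785 = -3785 + 11*√2/4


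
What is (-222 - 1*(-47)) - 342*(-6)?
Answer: 1877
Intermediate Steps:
(-222 - 1*(-47)) - 342*(-6) = (-222 + 47) + 2052 = -175 + 2052 = 1877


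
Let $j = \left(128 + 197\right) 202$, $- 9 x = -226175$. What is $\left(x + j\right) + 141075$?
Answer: $\frac{2086700}{9} \approx 2.3186 \cdot 10^{5}$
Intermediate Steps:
$x = \frac{226175}{9}$ ($x = \left(- \frac{1}{9}\right) \left(-226175\right) = \frac{226175}{9} \approx 25131.0$)
$j = 65650$ ($j = 325 \cdot 202 = 65650$)
$\left(x + j\right) + 141075 = \left(\frac{226175}{9} + 65650\right) + 141075 = \frac{817025}{9} + 141075 = \frac{2086700}{9}$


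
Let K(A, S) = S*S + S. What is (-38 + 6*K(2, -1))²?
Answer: 1444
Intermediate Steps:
K(A, S) = S + S² (K(A, S) = S² + S = S + S²)
(-38 + 6*K(2, -1))² = (-38 + 6*(-(1 - 1)))² = (-38 + 6*(-1*0))² = (-38 + 6*0)² = (-38 + 0)² = (-38)² = 1444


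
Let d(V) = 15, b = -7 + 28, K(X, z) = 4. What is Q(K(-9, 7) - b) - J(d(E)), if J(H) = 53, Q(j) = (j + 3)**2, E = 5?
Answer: 143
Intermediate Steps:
b = 21
Q(j) = (3 + j)**2
Q(K(-9, 7) - b) - J(d(E)) = (3 + (4 - 1*21))**2 - 1*53 = (3 + (4 - 21))**2 - 53 = (3 - 17)**2 - 53 = (-14)**2 - 53 = 196 - 53 = 143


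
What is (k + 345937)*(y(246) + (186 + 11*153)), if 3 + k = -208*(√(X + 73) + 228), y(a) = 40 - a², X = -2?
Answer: -17494775570 + 12190256*√71 ≈ -1.7392e+10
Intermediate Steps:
k = -47427 - 208*√71 (k = -3 - 208*(√(-2 + 73) + 228) = -3 - 208*(√71 + 228) = -3 - 208*(228 + √71) = -3 + (-47424 - 208*√71) = -47427 - 208*√71 ≈ -49180.)
(k + 345937)*(y(246) + (186 + 11*153)) = ((-47427 - 208*√71) + 345937)*((40 - 1*246²) + (186 + 11*153)) = (298510 - 208*√71)*((40 - 1*60516) + (186 + 1683)) = (298510 - 208*√71)*((40 - 60516) + 1869) = (298510 - 208*√71)*(-60476 + 1869) = (298510 - 208*√71)*(-58607) = -17494775570 + 12190256*√71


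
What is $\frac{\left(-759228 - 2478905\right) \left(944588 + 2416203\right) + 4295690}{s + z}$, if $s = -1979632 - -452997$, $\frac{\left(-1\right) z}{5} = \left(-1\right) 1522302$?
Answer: $- \frac{10882683947513}{6084875} \approx -1.7885 \cdot 10^{6}$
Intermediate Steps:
$z = 7611510$ ($z = - 5 \left(\left(-1\right) 1522302\right) = \left(-5\right) \left(-1522302\right) = 7611510$)
$s = -1526635$ ($s = -1979632 + 452997 = -1526635$)
$\frac{\left(-759228 - 2478905\right) \left(944588 + 2416203\right) + 4295690}{s + z} = \frac{\left(-759228 - 2478905\right) \left(944588 + 2416203\right) + 4295690}{-1526635 + 7611510} = \frac{\left(-3238133\right) 3360791 + 4295690}{6084875} = \left(-10882688243203 + 4295690\right) \frac{1}{6084875} = \left(-10882683947513\right) \frac{1}{6084875} = - \frac{10882683947513}{6084875}$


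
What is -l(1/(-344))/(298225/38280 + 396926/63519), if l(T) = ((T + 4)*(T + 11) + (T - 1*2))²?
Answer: -499418281357770158241/3983652543423660544 ≈ -125.37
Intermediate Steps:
l(T) = (-2 + T + (4 + T)*(11 + T))² (l(T) = ((4 + T)*(11 + T) + (T - 2))² = ((4 + T)*(11 + T) + (-2 + T))² = (-2 + T + (4 + T)*(11 + T))²)
-l(1/(-344))/(298225/38280 + 396926/63519) = -(42 + (1/(-344))² + 16/(-344))²/(298225/38280 + 396926/63519) = -(42 + (-1/344)² + 16*(-1/344))²/(298225*(1/38280) + 396926*(1/63519)) = -(42 + 1/118336 - 2/43)²/(59645/7656 + 396926/63519) = -(4964609/118336)²/2275818737/162100488 = -24647342522881*162100488/(14003408896*2275818737) = -1*499418281357770158241/3983652543423660544 = -499418281357770158241/3983652543423660544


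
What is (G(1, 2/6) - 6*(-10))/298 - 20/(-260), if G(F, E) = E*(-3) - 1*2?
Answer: 1039/3874 ≈ 0.26820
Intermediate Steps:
G(F, E) = -2 - 3*E (G(F, E) = -3*E - 2 = -2 - 3*E)
(G(1, 2/6) - 6*(-10))/298 - 20/(-260) = ((-2 - 6/6) - 6*(-10))/298 - 20/(-260) = ((-2 - 6/6) + 60)*(1/298) - 20*(-1/260) = ((-2 - 3*1/3) + 60)*(1/298) + 1/13 = ((-2 - 1) + 60)*(1/298) + 1/13 = (-3 + 60)*(1/298) + 1/13 = 57*(1/298) + 1/13 = 57/298 + 1/13 = 1039/3874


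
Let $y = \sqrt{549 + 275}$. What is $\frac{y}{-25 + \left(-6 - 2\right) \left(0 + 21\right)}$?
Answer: $- \frac{2 \sqrt{206}}{193} \approx -0.14873$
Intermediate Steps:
$y = 2 \sqrt{206}$ ($y = \sqrt{824} = 2 \sqrt{206} \approx 28.705$)
$\frac{y}{-25 + \left(-6 - 2\right) \left(0 + 21\right)} = \frac{2 \sqrt{206}}{-25 + \left(-6 - 2\right) \left(0 + 21\right)} = \frac{2 \sqrt{206}}{-25 - 168} = \frac{2 \sqrt{206}}{-193} = 2 \sqrt{206} \left(- \frac{1}{193}\right) = - \frac{2 \sqrt{206}}{193}$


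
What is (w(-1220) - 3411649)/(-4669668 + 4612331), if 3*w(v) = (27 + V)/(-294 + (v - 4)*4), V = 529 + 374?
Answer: 1770645862/29757903 ≈ 59.502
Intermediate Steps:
V = 903
w(v) = 310/(-310 + 4*v) (w(v) = ((27 + 903)/(-294 + (v - 4)*4))/3 = (930/(-294 + (-4 + v)*4))/3 = (930/(-294 + (-16 + 4*v)))/3 = (930/(-310 + 4*v))/3 = 310/(-310 + 4*v))
(w(-1220) - 3411649)/(-4669668 + 4612331) = (155/(-155 + 2*(-1220)) - 3411649)/(-4669668 + 4612331) = (155/(-155 - 2440) - 3411649)/(-57337) = (155/(-2595) - 3411649)*(-1/57337) = (155*(-1/2595) - 3411649)*(-1/57337) = (-31/519 - 3411649)*(-1/57337) = -1770645862/519*(-1/57337) = 1770645862/29757903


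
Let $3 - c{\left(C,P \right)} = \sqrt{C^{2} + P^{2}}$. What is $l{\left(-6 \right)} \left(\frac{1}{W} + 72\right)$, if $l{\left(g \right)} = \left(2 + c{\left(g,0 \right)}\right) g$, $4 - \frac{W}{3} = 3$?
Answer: $434$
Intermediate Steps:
$W = 3$ ($W = 12 - 9 = 3$)
$c{\left(C,P \right)} = 3 - \sqrt{C^{2} + P^{2}}$
$l{\left(g \right)} = g \left(5 - \sqrt{g^{2}}\right)$ ($l{\left(g \right)} = \left(2 - \left(-3 + \sqrt{g^{2} + 0^{2}}\right)\right) g = \left(2 - \left(-3 + \sqrt{g^{2} + 0}\right)\right) g = \left(2 - \left(-3 + \sqrt{g^{2}}\right)\right) g = \left(5 - \sqrt{g^{2}}\right) g = g \left(5 - \sqrt{g^{2}}\right)$)
$l{\left(-6 \right)} \left(\frac{1}{W} + 72\right) = - 6 \left(5 - \sqrt{\left(-6\right)^{2}}\right) \left(\frac{1}{3} + 72\right) = - 6 \left(5 - \sqrt{36}\right) \left(\frac{1}{3} + 72\right) = - 6 \left(5 - 6\right) \frac{217}{3} = \left(-6\right) \left(-1\right) \frac{217}{3} = 6 \cdot \frac{217}{3} = 434$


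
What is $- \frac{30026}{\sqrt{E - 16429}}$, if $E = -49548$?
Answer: $\frac{30026 i \sqrt{65977}}{65977} \approx 116.9 i$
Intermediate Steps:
$- \frac{30026}{\sqrt{E - 16429}} = - \frac{30026}{\sqrt{-49548 - 16429}} = - \frac{30026}{\sqrt{-65977}} = - \frac{30026}{i \sqrt{65977}} = - 30026 \left(- \frac{i \sqrt{65977}}{65977}\right) = \frac{30026 i \sqrt{65977}}{65977}$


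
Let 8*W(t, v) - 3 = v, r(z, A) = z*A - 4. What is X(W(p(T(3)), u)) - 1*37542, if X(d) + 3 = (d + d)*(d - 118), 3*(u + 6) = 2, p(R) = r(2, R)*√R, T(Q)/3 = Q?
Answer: -10793087/288 ≈ -37476.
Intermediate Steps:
T(Q) = 3*Q
r(z, A) = -4 + A*z (r(z, A) = A*z - 4 = -4 + A*z)
p(R) = √R*(-4 + 2*R) (p(R) = (-4 + R*2)*√R = (-4 + 2*R)*√R = √R*(-4 + 2*R))
u = -16/3 (u = -6 + (⅓)*2 = -6 + ⅔ = -16/3 ≈ -5.3333)
W(t, v) = 3/8 + v/8
X(d) = -3 + 2*d*(-118 + d) (X(d) = -3 + (d + d)*(d - 118) = -3 + (2*d)*(-118 + d) = -3 + 2*d*(-118 + d))
X(W(p(T(3)), u)) - 1*37542 = (-3 - 236*(3/8 + (⅛)*(-16/3)) + 2*(3/8 + (⅛)*(-16/3))²) - 1*37542 = (-3 - 236*(3/8 - ⅔) + 2*(3/8 - ⅔)²) - 37542 = (-3 - 236*(-7/24) + 2*(-7/24)²) - 37542 = (-3 + 413/6 + 2*(49/576)) - 37542 = (-3 + 413/6 + 49/288) - 37542 = 19009/288 - 37542 = -10793087/288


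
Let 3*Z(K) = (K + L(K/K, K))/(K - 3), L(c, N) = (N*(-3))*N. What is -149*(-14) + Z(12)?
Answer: 18634/9 ≈ 2070.4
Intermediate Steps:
L(c, N) = -3*N**2 (L(c, N) = (-3*N)*N = -3*N**2)
Z(K) = (K - 3*K**2)/(3*(-3 + K)) (Z(K) = ((K - 3*K**2)/(K - 3))/3 = ((K - 3*K**2)/(-3 + K))/3 = (K - 3*K**2)/(3*(-3 + K)))
-149*(-14) + Z(12) = -149*(-14) + (1/3)*12*(1 - 3*12)/(-3 + 12) = 2086 + (1/3)*12*(1 - 36)/9 = 2086 + (1/3)*12*(1/9)*(-35) = 2086 - 140/9 = 18634/9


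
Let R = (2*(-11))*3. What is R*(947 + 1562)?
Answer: -165594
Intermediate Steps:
R = -66 (R = -22*3 = -66)
R*(947 + 1562) = -66*(947 + 1562) = -66*2509 = -165594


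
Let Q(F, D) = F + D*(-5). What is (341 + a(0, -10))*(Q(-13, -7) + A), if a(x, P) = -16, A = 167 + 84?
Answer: 88725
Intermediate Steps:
A = 251
Q(F, D) = F - 5*D
(341 + a(0, -10))*(Q(-13, -7) + A) = (341 - 16)*((-13 - 5*(-7)) + 251) = 325*((-13 + 35) + 251) = 325*(22 + 251) = 325*273 = 88725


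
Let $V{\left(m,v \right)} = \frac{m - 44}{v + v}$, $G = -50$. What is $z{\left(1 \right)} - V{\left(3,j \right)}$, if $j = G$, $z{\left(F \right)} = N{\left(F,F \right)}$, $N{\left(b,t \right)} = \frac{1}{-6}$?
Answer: $- \frac{173}{300} \approx -0.57667$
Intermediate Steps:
$N{\left(b,t \right)} = - \frac{1}{6}$
$z{\left(F \right)} = - \frac{1}{6}$
$j = -50$
$V{\left(m,v \right)} = \frac{-44 + m}{2 v}$
$z{\left(1 \right)} - V{\left(3,j \right)} = - \frac{1}{6} - \frac{-44 + 3}{2 \left(-50\right)} = - \frac{1}{6} - \frac{1}{2} \left(- \frac{1}{50}\right) \left(-41\right) = - \frac{1}{6} - \frac{41}{100} = - \frac{173}{300}$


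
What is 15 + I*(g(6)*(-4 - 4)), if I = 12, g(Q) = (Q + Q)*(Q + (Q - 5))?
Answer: -8049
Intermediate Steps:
g(Q) = 2*Q*(-5 + 2*Q) (g(Q) = (2*Q)*(Q + (-5 + Q)) = (2*Q)*(-5 + 2*Q) = 2*Q*(-5 + 2*Q))
15 + I*(g(6)*(-4 - 4)) = 15 + 12*((2*6*(-5 + 2*6))*(-4 - 4)) = 15 + 12*((2*6*(-5 + 12))*(-8)) = 15 + 12*((2*6*7)*(-8)) = 15 + 12*(84*(-8)) = 15 + 12*(-672) = 15 - 8064 = -8049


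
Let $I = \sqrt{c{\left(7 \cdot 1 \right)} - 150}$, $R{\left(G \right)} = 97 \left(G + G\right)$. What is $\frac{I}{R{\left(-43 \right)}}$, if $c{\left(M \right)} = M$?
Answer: $- \frac{i \sqrt{143}}{8342} \approx - 0.0014335 i$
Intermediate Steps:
$R{\left(G \right)} = 194 G$ ($R{\left(G \right)} = 97 \cdot 2 G = 194 G$)
$I = i \sqrt{143}$ ($I = \sqrt{7 \cdot 1 - 150} = \sqrt{7 - 150} = \sqrt{-143} = i \sqrt{143} \approx 11.958 i$)
$\frac{I}{R{\left(-43 \right)}} = \frac{i \sqrt{143}}{194 \left(-43\right)} = \frac{i \sqrt{143}}{-8342} = i \sqrt{143} \left(- \frac{1}{8342}\right) = - \frac{i \sqrt{143}}{8342}$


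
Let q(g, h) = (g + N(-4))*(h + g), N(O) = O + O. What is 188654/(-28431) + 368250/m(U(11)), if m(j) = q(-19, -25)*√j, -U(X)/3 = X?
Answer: -188654/28431 - 61375*I*√33/6534 ≈ -6.6355 - 53.96*I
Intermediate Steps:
U(X) = -3*X
N(O) = 2*O
q(g, h) = (-8 + g)*(g + h) (q(g, h) = (g + 2*(-4))*(h + g) = (g - 8)*(g + h) = (-8 + g)*(g + h))
m(j) = 1188*√j (m(j) = ((-19)² - 8*(-19) - 8*(-25) - 19*(-25))*√j = (361 + 152 + 200 + 475)*√j = 1188*√j)
188654/(-28431) + 368250/m(U(11)) = 188654/(-28431) + 368250/((1188*√(-3*11))) = 188654*(-1/28431) + 368250/((1188*√(-33))) = -188654/28431 + 368250/((1188*(I*√33))) = -188654/28431 + 368250/((1188*I*√33)) = -188654/28431 + 368250*(-I*√33/39204) = -188654/28431 - 61375*I*√33/6534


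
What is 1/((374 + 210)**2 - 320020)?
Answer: 1/21036 ≈ 4.7538e-5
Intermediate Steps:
1/((374 + 210)**2 - 320020) = 1/(584**2 - 320020) = 1/(341056 - 320020) = 1/21036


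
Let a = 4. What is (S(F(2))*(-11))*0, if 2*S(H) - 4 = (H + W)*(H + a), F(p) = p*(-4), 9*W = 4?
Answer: 0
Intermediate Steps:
W = 4/9 (W = (1/9)*4 = 4/9 ≈ 0.44444)
F(p) = -4*p
S(H) = 2 + (4 + H)*(4/9 + H)/2 (S(H) = 2 + ((H + 4/9)*(H + 4))/2 = 2 + ((4/9 + H)*(4 + H))/2 = 2 + ((4 + H)*(4/9 + H))/2 = 2 + (4 + H)*(4/9 + H)/2)
(S(F(2))*(-11))*0 = ((26/9 + (-4*2)**2/2 + 20*(-4*2)/9)*(-11))*0 = ((26/9 + (1/2)*(-8)**2 + (20/9)*(-8))*(-11))*0 = ((26/9 + (1/2)*64 - 160/9)*(-11))*0 = ((26/9 + 32 - 160/9)*(-11))*0 = ((154/9)*(-11))*0 = -1694/9*0 = 0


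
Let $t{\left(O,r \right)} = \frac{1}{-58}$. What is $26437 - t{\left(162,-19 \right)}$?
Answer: $\frac{1533347}{58} \approx 26437.0$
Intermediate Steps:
$t{\left(O,r \right)} = - \frac{1}{58}$
$26437 - t{\left(162,-19 \right)} = 26437 - - \frac{1}{58} = 26437 + \frac{1}{58} = \frac{1533347}{58}$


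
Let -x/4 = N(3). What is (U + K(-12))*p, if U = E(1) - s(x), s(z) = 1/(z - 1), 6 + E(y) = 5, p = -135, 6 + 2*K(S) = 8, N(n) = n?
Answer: -135/13 ≈ -10.385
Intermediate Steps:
K(S) = 1 (K(S) = -3 + (½)*8 = -3 + 4 = 1)
E(y) = -1 (E(y) = -6 + 5 = -1)
x = -12 (x = -4*3 = -12)
s(z) = 1/(-1 + z)
U = -12/13 (U = -1 - 1/(-1 - 12) = -1 - 1/(-13) = -1 - 1*(-1/13) = -1 + 1/13 = -12/13 ≈ -0.92308)
(U + K(-12))*p = (-12/13 + 1)*(-135) = (1/13)*(-135) = -135/13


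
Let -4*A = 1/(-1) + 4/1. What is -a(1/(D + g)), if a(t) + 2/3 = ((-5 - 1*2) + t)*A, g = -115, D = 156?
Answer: -1123/246 ≈ -4.5650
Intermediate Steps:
A = -¾ (A = -(1/(-1) + 4/1)/4 = -(1*(-1) + 4*1)/4 = -(-1 + 4)/4 = -¼*3 = -¾ ≈ -0.75000)
a(t) = 55/12 - 3*t/4 (a(t) = -⅔ + ((-5 - 1*2) + t)*(-¾) = -⅔ + ((-5 - 2) + t)*(-¾) = -⅔ + (-7 + t)*(-¾) = -⅔ + (21/4 - 3*t/4) = 55/12 - 3*t/4)
-a(1/(D + g)) = -(55/12 - 3/(4*(156 - 115))) = -(55/12 - ¾/41) = -(55/12 - ¾*1/41) = -(55/12 - 3/164) = -1*1123/246 = -1123/246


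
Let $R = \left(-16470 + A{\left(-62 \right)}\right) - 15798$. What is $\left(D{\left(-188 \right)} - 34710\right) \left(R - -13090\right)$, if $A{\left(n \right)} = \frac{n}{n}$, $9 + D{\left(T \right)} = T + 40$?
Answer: $668644459$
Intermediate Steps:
$D{\left(T \right)} = 31 + T$ ($D{\left(T \right)} = -9 + \left(T + 40\right) = -9 + \left(40 + T\right) = 31 + T$)
$A{\left(n \right)} = 1$
$R = -32267$ ($R = \left(-16470 + 1\right) - 15798 = -16469 - 15798 = -32267$)
$\left(D{\left(-188 \right)} - 34710\right) \left(R - -13090\right) = \left(\left(31 - 188\right) - 34710\right) \left(-32267 - -13090\right) = \left(-157 - 34710\right) \left(-32267 + 13090\right) = \left(-34867\right) \left(-19177\right) = 668644459$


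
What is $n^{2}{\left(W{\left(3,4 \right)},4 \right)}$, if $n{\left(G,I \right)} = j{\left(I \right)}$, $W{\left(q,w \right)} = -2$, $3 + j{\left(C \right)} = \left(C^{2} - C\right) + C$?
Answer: $169$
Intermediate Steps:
$j{\left(C \right)} = -3 + C^{2}$ ($j{\left(C \right)} = -3 + \left(\left(C^{2} - C\right) + C\right) = -3 + C^{2}$)
$n{\left(G,I \right)} = -3 + I^{2}$
$n^{2}{\left(W{\left(3,4 \right)},4 \right)} = \left(-3 + 4^{2}\right)^{2} = \left(-3 + 16\right)^{2} = 13^{2} = 169$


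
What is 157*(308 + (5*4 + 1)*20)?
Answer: 114296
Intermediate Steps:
157*(308 + (5*4 + 1)*20) = 157*(308 + (20 + 1)*20) = 157*(308 + 21*20) = 157*(308 + 420) = 157*728 = 114296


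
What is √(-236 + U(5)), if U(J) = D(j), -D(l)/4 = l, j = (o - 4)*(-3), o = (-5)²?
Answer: 4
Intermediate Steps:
o = 25
j = -63 (j = (25 - 4)*(-3) = 21*(-3) = -63)
D(l) = -4*l
U(J) = 252 (U(J) = -4*(-63) = 252)
√(-236 + U(5)) = √(-236 + 252) = √16 = 4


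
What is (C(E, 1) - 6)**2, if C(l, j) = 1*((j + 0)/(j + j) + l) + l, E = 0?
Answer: 121/4 ≈ 30.250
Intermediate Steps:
C(l, j) = 1/2 + 2*l (C(l, j) = 1*(j/((2*j)) + l) + l = 1*(j*(1/(2*j)) + l) + l = 1*(1/2 + l) + l = (1/2 + l) + l = 1/2 + 2*l)
(C(E, 1) - 6)**2 = ((1/2 + 2*0) - 6)**2 = ((1/2 + 0) - 6)**2 = (1/2 - 6)**2 = (-11/2)**2 = 121/4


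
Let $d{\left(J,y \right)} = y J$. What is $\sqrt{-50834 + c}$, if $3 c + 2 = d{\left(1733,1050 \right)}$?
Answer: $\frac{\sqrt{5001438}}{3} \approx 745.46$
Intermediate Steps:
$d{\left(J,y \right)} = J y$
$c = \frac{1819648}{3}$ ($c = - \frac{2}{3} + \frac{1733 \cdot 1050}{3} = - \frac{2}{3} + \frac{1}{3} \cdot 1819650 = - \frac{2}{3} + 606550 = \frac{1819648}{3} \approx 6.0655 \cdot 10^{5}$)
$\sqrt{-50834 + c} = \sqrt{-50834 + \frac{1819648}{3}} = \sqrt{\frac{1667146}{3}} = \frac{\sqrt{5001438}}{3}$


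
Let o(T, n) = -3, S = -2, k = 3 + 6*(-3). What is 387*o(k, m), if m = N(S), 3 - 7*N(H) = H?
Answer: -1161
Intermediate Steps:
k = -15 (k = 3 - 18 = -15)
N(H) = 3/7 - H/7
m = 5/7 (m = 3/7 - 1/7*(-2) = 3/7 + 2/7 = 5/7 ≈ 0.71429)
387*o(k, m) = 387*(-3) = -1161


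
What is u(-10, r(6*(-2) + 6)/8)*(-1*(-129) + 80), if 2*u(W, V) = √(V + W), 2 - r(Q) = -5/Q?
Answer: 209*I*√1419/24 ≈ 328.04*I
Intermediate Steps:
r(Q) = 2 + 5/Q (r(Q) = 2 - (-5)/Q = 2 + 5/Q)
u(W, V) = √(V + W)/2
u(-10, r(6*(-2) + 6)/8)*(-1*(-129) + 80) = (√((2 + 5/(6*(-2) + 6))/8 - 10)/2)*(-1*(-129) + 80) = (√((2 + 5/(-12 + 6))*(⅛) - 10)/2)*(129 + 80) = (√((2 + 5/(-6))*(⅛) - 10)/2)*209 = (√((2 + 5*(-⅙))*(⅛) - 10)/2)*209 = (√((2 - ⅚)*(⅛) - 10)/2)*209 = (√((7/6)*(⅛) - 10)/2)*209 = (√(7/48 - 10)/2)*209 = (√(-473/48)/2)*209 = ((I*√1419/12)/2)*209 = (I*√1419/24)*209 = 209*I*√1419/24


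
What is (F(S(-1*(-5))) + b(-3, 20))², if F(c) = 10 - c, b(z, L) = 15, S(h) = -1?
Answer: 676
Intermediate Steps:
(F(S(-1*(-5))) + b(-3, 20))² = ((10 - 1*(-1)) + 15)² = ((10 + 1) + 15)² = (11 + 15)² = 26² = 676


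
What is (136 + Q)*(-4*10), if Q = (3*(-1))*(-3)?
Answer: -5800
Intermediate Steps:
Q = 9 (Q = -3*(-3) = 9)
(136 + Q)*(-4*10) = (136 + 9)*(-4*10) = 145*(-40) = -5800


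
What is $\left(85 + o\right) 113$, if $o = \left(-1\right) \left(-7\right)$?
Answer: $10396$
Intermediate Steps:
$o = 7$
$\left(85 + o\right) 113 = \left(85 + 7\right) 113 = 92 \cdot 113 = 10396$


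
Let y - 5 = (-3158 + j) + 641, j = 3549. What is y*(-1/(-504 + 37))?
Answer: 1037/467 ≈ 2.2206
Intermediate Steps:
y = 1037 (y = 5 + ((-3158 + 3549) + 641) = 5 + (391 + 641) = 5 + 1032 = 1037)
y*(-1/(-504 + 37)) = 1037*(-1/(-504 + 37)) = 1037*(-1/(-467)) = 1037*(-1*(-1/467)) = 1037*(1/467) = 1037/467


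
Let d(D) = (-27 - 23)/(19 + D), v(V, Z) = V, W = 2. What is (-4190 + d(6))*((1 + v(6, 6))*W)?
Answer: -58688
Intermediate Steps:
d(D) = -50/(19 + D)
(-4190 + d(6))*((1 + v(6, 6))*W) = (-4190 - 50/(19 + 6))*((1 + 6)*2) = (-4190 - 50/25)*(7*2) = (-4190 - 50*1/25)*14 = (-4190 - 2)*14 = -4192*14 = -58688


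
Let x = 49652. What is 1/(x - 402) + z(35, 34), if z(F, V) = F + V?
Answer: 3398251/49250 ≈ 69.000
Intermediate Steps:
1/(x - 402) + z(35, 34) = 1/(49652 - 402) + (35 + 34) = 1/49250 + 69 = 3398251/49250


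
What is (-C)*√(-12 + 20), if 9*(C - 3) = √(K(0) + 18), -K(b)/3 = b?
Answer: -4/3 - 6*√2 ≈ -9.8186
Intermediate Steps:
K(b) = -3*b
C = 3 + √2/3 (C = 3 + √(-3*0 + 18)/9 = 3 + √(0 + 18)/9 = 3 + √18/9 = 3 + (3*√2)/9 = 3 + √2/3 ≈ 3.4714)
(-C)*√(-12 + 20) = (-(3 + √2/3))*√(-12 + 20) = (-3 - √2/3)*√8 = (-3 - √2/3)*(2*√2) = 2*√2*(-3 - √2/3)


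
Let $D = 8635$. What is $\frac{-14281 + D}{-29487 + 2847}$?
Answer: $\frac{941}{4440} \approx 0.21194$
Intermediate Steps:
$\frac{-14281 + D}{-29487 + 2847} = \frac{-14281 + 8635}{-29487 + 2847} = - \frac{5646}{-26640} = \left(-5646\right) \left(- \frac{1}{26640}\right) = \frac{941}{4440}$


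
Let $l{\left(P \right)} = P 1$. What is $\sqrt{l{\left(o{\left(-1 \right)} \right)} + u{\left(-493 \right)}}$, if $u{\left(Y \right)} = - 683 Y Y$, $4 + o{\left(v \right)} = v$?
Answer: $2 i \sqrt{41500618} \approx 12884.0 i$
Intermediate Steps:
$o{\left(v \right)} = -4 + v$
$u{\left(Y \right)} = - 683 Y^{2}$
$l{\left(P \right)} = P$
$\sqrt{l{\left(o{\left(-1 \right)} \right)} + u{\left(-493 \right)}} = \sqrt{\left(-4 - 1\right) - 683 \left(-493\right)^{2}} = \sqrt{-5 - 166002467} = \sqrt{-166002472} = 2 i \sqrt{41500618}$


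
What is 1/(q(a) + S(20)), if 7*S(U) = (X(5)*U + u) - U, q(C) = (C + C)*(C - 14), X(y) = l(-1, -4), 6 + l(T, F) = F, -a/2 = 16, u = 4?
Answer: 7/20392 ≈ 0.00034327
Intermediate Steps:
a = -32 (a = -2*16 = -32)
l(T, F) = -6 + F
X(y) = -10 (X(y) = -6 - 4 = -10)
q(C) = 2*C*(-14 + C) (q(C) = (2*C)*(-14 + C) = 2*C*(-14 + C))
S(U) = 4/7 - 11*U/7 (S(U) = ((-10*U + 4) - U)/7 = ((4 - 10*U) - U)/7 = (4 - 11*U)/7 = 4/7 - 11*U/7)
1/(q(a) + S(20)) = 1/(2*(-32)*(-14 - 32) + (4/7 - 11/7*20)) = 1/(2*(-32)*(-46) + (4/7 - 220/7)) = 1/(2944 - 216/7) = 1/(20392/7) = 7/20392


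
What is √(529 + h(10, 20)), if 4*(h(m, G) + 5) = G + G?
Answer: √534 ≈ 23.108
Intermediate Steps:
h(m, G) = -5 + G/2 (h(m, G) = -5 + (G + G)/4 = -5 + (2*G)/4 = -5 + G/2)
√(529 + h(10, 20)) = √(529 + (-5 + (½)*20)) = √(529 + (-5 + 10)) = √(529 + 5) = √534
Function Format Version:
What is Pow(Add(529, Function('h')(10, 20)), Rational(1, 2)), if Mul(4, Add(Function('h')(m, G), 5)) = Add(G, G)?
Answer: Pow(534, Rational(1, 2)) ≈ 23.108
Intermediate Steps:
Function('h')(m, G) = Add(-5, Mul(Rational(1, 2), G)) (Function('h')(m, G) = Add(-5, Mul(Rational(1, 4), Add(G, G))) = Add(-5, Mul(Rational(1, 4), Mul(2, G))) = Add(-5, Mul(Rational(1, 2), G)))
Pow(Add(529, Function('h')(10, 20)), Rational(1, 2)) = Pow(Add(529, Add(-5, Mul(Rational(1, 2), 20))), Rational(1, 2)) = Pow(Add(529, Add(-5, 10)), Rational(1, 2)) = Pow(Add(529, 5), Rational(1, 2)) = Pow(534, Rational(1, 2))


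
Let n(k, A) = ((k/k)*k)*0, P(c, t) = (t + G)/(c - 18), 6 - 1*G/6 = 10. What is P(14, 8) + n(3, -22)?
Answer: 4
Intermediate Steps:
G = -24 (G = 36 - 6*10 = 36 - 60 = -24)
P(c, t) = (-24 + t)/(-18 + c) (P(c, t) = (t - 24)/(c - 18) = (-24 + t)/(-18 + c))
n(k, A) = 0 (n(k, A) = (1*k)*0 = k*0 = 0)
P(14, 8) + n(3, -22) = (-24 + 8)/(-18 + 14) + 0 = -16/(-4) + 0 = -¼*(-16) + 0 = 4 + 0 = 4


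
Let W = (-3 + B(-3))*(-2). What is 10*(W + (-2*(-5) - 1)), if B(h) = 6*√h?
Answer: 150 - 120*I*√3 ≈ 150.0 - 207.85*I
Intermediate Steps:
W = 6 - 12*I*√3 (W = (-3 + 6*√(-3))*(-2) = (-3 + 6*(I*√3))*(-2) = (-3 + 6*I*√3)*(-2) = 6 - 12*I*√3 ≈ 6.0 - 20.785*I)
10*(W + (-2*(-5) - 1)) = 10*((6 - 12*I*√3) + (-2*(-5) - 1)) = 10*((6 - 12*I*√3) + (10 - 1)) = 10*((6 - 12*I*√3) + 9) = 10*(15 - 12*I*√3) = 150 - 120*I*√3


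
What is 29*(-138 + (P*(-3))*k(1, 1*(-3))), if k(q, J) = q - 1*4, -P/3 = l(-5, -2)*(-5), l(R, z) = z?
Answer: -11832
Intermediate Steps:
P = -30 (P = -(-6)*(-5) = -3*10 = -30)
k(q, J) = -4 + q (k(q, J) = q - 4 = -4 + q)
29*(-138 + (P*(-3))*k(1, 1*(-3))) = 29*(-138 + (-30*(-3))*(-4 + 1)) = 29*(-138 + 90*(-3)) = 29*(-138 - 270) = 29*(-408) = -11832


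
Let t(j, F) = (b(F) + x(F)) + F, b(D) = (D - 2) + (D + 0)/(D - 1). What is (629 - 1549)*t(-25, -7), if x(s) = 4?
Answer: 10235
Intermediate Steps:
b(D) = -2 + D + D/(-1 + D) (b(D) = (-2 + D) + D/(-1 + D) = -2 + D + D/(-1 + D))
t(j, F) = 4 + F + (2 + F**2 - 2*F)/(-1 + F) (t(j, F) = ((2 + F**2 - 2*F)/(-1 + F) + 4) + F = (4 + (2 + F**2 - 2*F)/(-1 + F)) + F = 4 + F + (2 + F**2 - 2*F)/(-1 + F))
(629 - 1549)*t(-25, -7) = (629 - 1549)*((-2 - 7 + 2*(-7)**2)/(-1 - 7)) = -920*(-2 - 7 + 2*49)/(-8) = -(-115)*(-2 - 7 + 98) = -(-115)*89 = -920*(-89/8) = 10235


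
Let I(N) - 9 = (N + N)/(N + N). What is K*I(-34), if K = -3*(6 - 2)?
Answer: -120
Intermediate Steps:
I(N) = 10 (I(N) = 9 + (N + N)/(N + N) = 9 + (2*N)/((2*N)) = 9 + (2*N)*(1/(2*N)) = 9 + 1 = 10)
K = -12 (K = -3*4 = -12)
K*I(-34) = -12*10 = -120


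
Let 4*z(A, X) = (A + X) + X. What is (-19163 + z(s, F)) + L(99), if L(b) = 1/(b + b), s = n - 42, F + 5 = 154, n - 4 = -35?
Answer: -7566271/396 ≈ -19107.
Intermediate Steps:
n = -31 (n = 4 - 35 = -31)
F = 149 (F = -5 + 154 = 149)
s = -73 (s = -31 - 42 = -73)
z(A, X) = X/2 + A/4 (z(A, X) = ((A + X) + X)/4 = (A + 2*X)/4 = X/2 + A/4)
L(b) = 1/(2*b)
(-19163 + z(s, F)) + L(99) = (-19163 + ((½)*149 + (¼)*(-73))) + (½)/99 = (-19163 + (149/2 - 73/4)) + (½)*(1/99) = (-19163 + 225/4) + 1/198 = -76427/4 + 1/198 = -7566271/396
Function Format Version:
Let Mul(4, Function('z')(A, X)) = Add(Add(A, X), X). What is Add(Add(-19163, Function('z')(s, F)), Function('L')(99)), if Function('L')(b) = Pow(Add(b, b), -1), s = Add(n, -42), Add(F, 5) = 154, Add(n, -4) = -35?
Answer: Rational(-7566271, 396) ≈ -19107.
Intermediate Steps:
n = -31 (n = Add(4, -35) = -31)
F = 149 (F = Add(-5, 154) = 149)
s = -73 (s = Add(-31, -42) = -73)
Function('z')(A, X) = Add(Mul(Rational(1, 2), X), Mul(Rational(1, 4), A)) (Function('z')(A, X) = Mul(Rational(1, 4), Add(Add(A, X), X)) = Mul(Rational(1, 4), Add(A, Mul(2, X))) = Add(Mul(Rational(1, 2), X), Mul(Rational(1, 4), A)))
Function('L')(b) = Mul(Rational(1, 2), Pow(b, -1)) (Function('L')(b) = Pow(Mul(2, b), -1) = Mul(Rational(1, 2), Pow(b, -1)))
Add(Add(-19163, Function('z')(s, F)), Function('L')(99)) = Add(Add(-19163, Add(Mul(Rational(1, 2), 149), Mul(Rational(1, 4), -73))), Mul(Rational(1, 2), Pow(99, -1))) = Add(Add(-19163, Add(Rational(149, 2), Rational(-73, 4))), Mul(Rational(1, 2), Rational(1, 99))) = Add(Add(-19163, Rational(225, 4)), Rational(1, 198)) = Add(Rational(-76427, 4), Rational(1, 198)) = Rational(-7566271, 396)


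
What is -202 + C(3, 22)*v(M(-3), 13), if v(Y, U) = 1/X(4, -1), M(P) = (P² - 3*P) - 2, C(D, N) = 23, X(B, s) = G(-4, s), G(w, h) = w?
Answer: -831/4 ≈ -207.75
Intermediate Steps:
X(B, s) = -4
M(P) = -2 + P² - 3*P
v(Y, U) = -¼ (v(Y, U) = 1/(-4) = -¼)
-202 + C(3, 22)*v(M(-3), 13) = -202 + 23*(-¼) = -202 - 23/4 = -831/4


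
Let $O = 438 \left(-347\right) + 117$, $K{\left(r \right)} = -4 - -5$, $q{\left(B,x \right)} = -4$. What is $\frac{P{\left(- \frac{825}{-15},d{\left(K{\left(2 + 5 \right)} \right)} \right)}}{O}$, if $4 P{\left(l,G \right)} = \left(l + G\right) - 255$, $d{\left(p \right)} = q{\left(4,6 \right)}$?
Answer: $\frac{17}{50623} \approx 0.00033582$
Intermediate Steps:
$K{\left(r \right)} = 1$ ($K{\left(r \right)} = -4 + 5 = 1$)
$d{\left(p \right)} = -4$
$P{\left(l,G \right)} = - \frac{255}{4} + \frac{G}{4} + \frac{l}{4}$ ($P{\left(l,G \right)} = \frac{\left(l + G\right) - 255}{4} = \frac{\left(G + l\right) - 255}{4} = \frac{-255 + G + l}{4} = - \frac{255}{4} + \frac{G}{4} + \frac{l}{4}$)
$O = -151869$ ($O = -151986 + 117 = -151869$)
$\frac{P{\left(- \frac{825}{-15},d{\left(K{\left(2 + 5 \right)} \right)} \right)}}{O} = \frac{- \frac{255}{4} + \frac{1}{4} \left(-4\right) + \frac{\left(-825\right) \frac{1}{-15}}{4}}{-151869} = \left(- \frac{255}{4} - 1 + \frac{\left(-825\right) \left(- \frac{1}{15}\right)}{4}\right) \left(- \frac{1}{151869}\right) = \left(- \frac{255}{4} - 1 + \frac{1}{4} \cdot 55\right) \left(- \frac{1}{151869}\right) = \left(- \frac{255}{4} - 1 + \frac{55}{4}\right) \left(- \frac{1}{151869}\right) = \left(-51\right) \left(- \frac{1}{151869}\right) = \frac{17}{50623}$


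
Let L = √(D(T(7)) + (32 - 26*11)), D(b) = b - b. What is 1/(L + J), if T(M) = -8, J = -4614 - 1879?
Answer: -6493/42159303 - I*√254/42159303 ≈ -0.00015401 - 3.7803e-7*I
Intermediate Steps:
J = -6493
D(b) = 0
L = I*√254 (L = √(0 + (32 - 26*11)) = √(0 + (32 - 286)) = √(0 - 254) = √(-254) = I*√254 ≈ 15.937*I)
1/(L + J) = 1/(I*√254 - 6493) = 1/(-6493 + I*√254)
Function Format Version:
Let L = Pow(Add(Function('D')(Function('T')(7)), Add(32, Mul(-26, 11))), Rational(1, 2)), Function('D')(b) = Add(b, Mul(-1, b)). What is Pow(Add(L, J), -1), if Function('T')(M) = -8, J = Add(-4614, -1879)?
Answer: Add(Rational(-6493, 42159303), Mul(Rational(-1, 42159303), I, Pow(254, Rational(1, 2)))) ≈ Add(-0.00015401, Mul(-3.7803e-7, I))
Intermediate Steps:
J = -6493
Function('D')(b) = 0
L = Mul(I, Pow(254, Rational(1, 2))) (L = Pow(Add(0, Add(32, Mul(-26, 11))), Rational(1, 2)) = Pow(Add(0, Add(32, -286)), Rational(1, 2)) = Pow(Add(0, -254), Rational(1, 2)) = Pow(-254, Rational(1, 2)) = Mul(I, Pow(254, Rational(1, 2))) ≈ Mul(15.937, I))
Pow(Add(L, J), -1) = Pow(Add(Mul(I, Pow(254, Rational(1, 2))), -6493), -1) = Pow(Add(-6493, Mul(I, Pow(254, Rational(1, 2)))), -1)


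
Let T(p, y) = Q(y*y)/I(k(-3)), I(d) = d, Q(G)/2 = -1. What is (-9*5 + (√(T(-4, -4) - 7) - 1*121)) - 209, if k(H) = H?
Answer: -375 + I*√57/3 ≈ -375.0 + 2.5166*I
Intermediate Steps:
Q(G) = -2 (Q(G) = 2*(-1) = -2)
T(p, y) = ⅔ (T(p, y) = -2/(-3) = -2*(-⅓) = ⅔)
(-9*5 + (√(T(-4, -4) - 7) - 1*121)) - 209 = (-9*5 + (√(⅔ - 7) - 1*121)) - 209 = (-45 + (√(-19/3) - 121)) - 209 = (-45 + (I*√57/3 - 121)) - 209 = (-45 + (-121 + I*√57/3)) - 209 = (-166 + I*√57/3) - 209 = -375 + I*√57/3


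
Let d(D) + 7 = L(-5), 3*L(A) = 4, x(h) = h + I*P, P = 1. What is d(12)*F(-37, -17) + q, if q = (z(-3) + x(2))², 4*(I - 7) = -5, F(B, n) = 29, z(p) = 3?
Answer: -2341/48 ≈ -48.771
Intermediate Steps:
I = 23/4 (I = 7 + (¼)*(-5) = 7 - 5/4 = 23/4 ≈ 5.7500)
x(h) = 23/4 + h (x(h) = h + (23/4)*1 = h + 23/4 = 23/4 + h)
L(A) = 4/3 (L(A) = (⅓)*4 = 4/3)
d(D) = -17/3 (d(D) = -7 + 4/3 = -17/3)
q = 1849/16 (q = (3 + (23/4 + 2))² = (3 + 31/4)² = (43/4)² = 1849/16 ≈ 115.56)
d(12)*F(-37, -17) + q = -17/3*29 + 1849/16 = -493/3 + 1849/16 = -2341/48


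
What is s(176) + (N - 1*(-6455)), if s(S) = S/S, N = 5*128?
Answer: 7096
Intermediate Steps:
N = 640
s(S) = 1
s(176) + (N - 1*(-6455)) = 1 + (640 - 1*(-6455)) = 1 + (640 + 6455) = 1 + 7095 = 7096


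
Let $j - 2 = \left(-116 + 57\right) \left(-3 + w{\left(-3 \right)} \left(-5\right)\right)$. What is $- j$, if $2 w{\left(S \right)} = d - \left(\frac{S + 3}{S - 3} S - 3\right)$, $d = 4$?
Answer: $- \frac{2423}{2} \approx -1211.5$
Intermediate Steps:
$w{\left(S \right)} = \frac{7}{2} - \frac{S \left(3 + S\right)}{2 \left(-3 + S\right)}$ ($w{\left(S \right)} = \frac{4 - \left(\frac{S + 3}{S - 3} S - 3\right)}{2} = \frac{4 - \left(\frac{3 + S}{-3 + S} S - 3\right)}{2} = \frac{4 - \left(\frac{S \left(3 + S\right)}{-3 + S} - 3\right)}{2} = \frac{4 - \left(-3 + \frac{S \left(3 + S\right)}{-3 + S}\right)}{2} = \frac{7 - \frac{S \left(3 + S\right)}{-3 + S}}{2} = \frac{7}{2} - \frac{S \left(3 + S\right)}{2 \left(-3 + S\right)}$)
$j = \frac{2423}{2}$ ($j = 2 + \left(-116 + 57\right) \left(-3 + \frac{-21 - \left(-3\right)^{2} + 4 \left(-3\right)}{2 \left(-3 - 3\right)} \left(-5\right)\right) = 2 - 59 \left(-3 + \frac{-21 - 9 - 12}{2 \left(-6\right)} \left(-5\right)\right) = 2 - 59 \left(-3 + \frac{1}{2} \left(- \frac{1}{6}\right) \left(-21 - 9 - 12\right) \left(-5\right)\right) = 2 - 59 \left(-3 + \frac{1}{2} \left(- \frac{1}{6}\right) \left(-42\right) \left(-5\right)\right) = 2 - 59 \left(-3 + \frac{7}{2} \left(-5\right)\right) = 2 - 59 \left(-3 - \frac{35}{2}\right) = 2 - - \frac{2419}{2} = 2 + \frac{2419}{2} = \frac{2423}{2} \approx 1211.5$)
$- j = \left(-1\right) \frac{2423}{2} = - \frac{2423}{2}$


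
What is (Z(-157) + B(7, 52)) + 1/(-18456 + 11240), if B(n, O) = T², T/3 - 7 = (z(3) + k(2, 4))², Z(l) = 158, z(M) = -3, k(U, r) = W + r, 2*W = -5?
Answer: 3348449/3608 ≈ 928.06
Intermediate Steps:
W = -5/2 (W = (½)*(-5) = -5/2 ≈ -2.5000)
k(U, r) = -5/2 + r
T = 111/4 (T = 21 + 3*(-3 + (-5/2 + 4))² = 21 + 3*(-3 + 3/2)² = 21 + 3*(-3/2)² = 21 + 3*(9/4) = 21 + 27/4 = 111/4 ≈ 27.750)
B(n, O) = 12321/16 (B(n, O) = (111/4)² = 12321/16)
(Z(-157) + B(7, 52)) + 1/(-18456 + 11240) = (158 + 12321/16) + 1/(-18456 + 11240) = 14849/16 + 1/(-7216) = 14849/16 - 1/7216 = 3348449/3608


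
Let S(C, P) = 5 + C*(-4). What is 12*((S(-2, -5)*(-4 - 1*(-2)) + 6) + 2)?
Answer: -216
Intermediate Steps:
S(C, P) = 5 - 4*C
12*((S(-2, -5)*(-4 - 1*(-2)) + 6) + 2) = 12*(((5 - 4*(-2))*(-4 - 1*(-2)) + 6) + 2) = 12*(((5 + 8)*(-4 + 2) + 6) + 2) = 12*((13*(-2) + 6) + 2) = 12*((-26 + 6) + 2) = 12*(-20 + 2) = 12*(-18) = -216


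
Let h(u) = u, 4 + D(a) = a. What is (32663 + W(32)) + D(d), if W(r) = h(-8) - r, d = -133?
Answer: 32486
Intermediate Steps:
D(a) = -4 + a
W(r) = -8 - r
(32663 + W(32)) + D(d) = (32663 + (-8 - 1*32)) + (-4 - 133) = (32663 + (-8 - 32)) - 137 = (32663 - 40) - 137 = 32623 - 137 = 32486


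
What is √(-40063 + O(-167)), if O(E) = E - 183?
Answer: I*√40413 ≈ 201.03*I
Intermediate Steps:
O(E) = -183 + E
√(-40063 + O(-167)) = √(-40063 + (-183 - 167)) = √(-40063 - 350) = √(-40413) = I*√40413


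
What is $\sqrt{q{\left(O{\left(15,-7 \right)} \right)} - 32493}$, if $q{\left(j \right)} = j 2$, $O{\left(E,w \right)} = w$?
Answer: $i \sqrt{32507} \approx 180.3 i$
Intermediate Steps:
$q{\left(j \right)} = 2 j$
$\sqrt{q{\left(O{\left(15,-7 \right)} \right)} - 32493} = \sqrt{2 \left(-7\right) - 32493} = \sqrt{-14 - 32493} = \sqrt{-32507} = i \sqrt{32507}$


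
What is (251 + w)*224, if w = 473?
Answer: 162176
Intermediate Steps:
(251 + w)*224 = (251 + 473)*224 = 724*224 = 162176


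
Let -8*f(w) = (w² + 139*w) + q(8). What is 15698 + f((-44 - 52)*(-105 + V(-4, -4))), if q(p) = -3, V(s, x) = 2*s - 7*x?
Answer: -67594253/8 ≈ -8.4493e+6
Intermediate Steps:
V(s, x) = -7*x + 2*s
f(w) = 3/8 - 139*w/8 - w²/8 (f(w) = -((w² + 139*w) - 3)/8 = -(-3 + w² + 139*w)/8 = 3/8 - 139*w/8 - w²/8)
15698 + f((-44 - 52)*(-105 + V(-4, -4))) = 15698 + (3/8 - 139*(-44 - 52)*(-105 + (-7*(-4) + 2*(-4)))/8 - (-105 + (-7*(-4) + 2*(-4)))²*(-44 - 52)²/8) = 15698 + (3/8 - (-1668)*(-105 + (28 - 8)) - 9216*(-105 + (28 - 8))²/8) = 15698 + (3/8 - (-1668)*(-105 + 20) - 9216*(-105 + 20)²/8) = 15698 + (3/8 - (-1668)*(-85) - (-96*(-85))²/8) = 15698 + (3/8 - 139/8*8160 - ⅛*8160²) = 15698 + (3/8 - 141780 - ⅛*66585600) = 15698 + (3/8 - 141780 - 8323200) = 15698 - 67719837/8 = -67594253/8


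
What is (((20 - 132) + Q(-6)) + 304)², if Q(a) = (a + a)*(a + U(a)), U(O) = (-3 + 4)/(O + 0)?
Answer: 70756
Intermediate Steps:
U(O) = 1/O
Q(a) = 2*a*(a + 1/a) (Q(a) = (a + a)*(a + 1/a) = (2*a)*(a + 1/a) = 2*a*(a + 1/a))
(((20 - 132) + Q(-6)) + 304)² = (((20 - 132) + (2 + 2*(-6)²)) + 304)² = ((-112 + (2 + 2*36)) + 304)² = ((-112 + (2 + 72)) + 304)² = ((-112 + 74) + 304)² = (-38 + 304)² = 266² = 70756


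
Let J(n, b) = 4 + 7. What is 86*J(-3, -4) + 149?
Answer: 1095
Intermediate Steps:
J(n, b) = 11
86*J(-3, -4) + 149 = 86*11 + 149 = 946 + 149 = 1095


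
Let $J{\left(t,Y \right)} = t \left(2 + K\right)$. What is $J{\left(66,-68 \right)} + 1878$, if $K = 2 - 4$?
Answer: $1878$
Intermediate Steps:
$K = -2$
$J{\left(t,Y \right)} = 0$ ($J{\left(t,Y \right)} = t \left(2 - 2\right) = t 0 = 0$)
$J{\left(66,-68 \right)} + 1878 = 0 + 1878 = 1878$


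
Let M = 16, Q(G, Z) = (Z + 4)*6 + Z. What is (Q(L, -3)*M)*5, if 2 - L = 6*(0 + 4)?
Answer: 240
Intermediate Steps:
L = -22 (L = 2 - 6*(0 + 4) = 2 - 6*4 = 2 - 1*24 = 2 - 24 = -22)
Q(G, Z) = 24 + 7*Z (Q(G, Z) = (4 + Z)*6 + Z = (24 + 6*Z) + Z = 24 + 7*Z)
(Q(L, -3)*M)*5 = ((24 + 7*(-3))*16)*5 = ((24 - 21)*16)*5 = (3*16)*5 = 48*5 = 240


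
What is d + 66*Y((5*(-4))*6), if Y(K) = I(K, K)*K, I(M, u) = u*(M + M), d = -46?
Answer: -228096046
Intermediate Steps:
I(M, u) = 2*M*u (I(M, u) = u*(2*M) = 2*M*u)
Y(K) = 2*K³ (Y(K) = (2*K*K)*K = (2*K²)*K = 2*K³)
d + 66*Y((5*(-4))*6) = -46 + 66*(2*((5*(-4))*6)³) = -46 + 66*(2*(-20*6)³) = -46 + 66*(2*(-120)³) = -46 + 66*(2*(-1728000)) = -46 + 66*(-3456000) = -46 - 228096000 = -228096046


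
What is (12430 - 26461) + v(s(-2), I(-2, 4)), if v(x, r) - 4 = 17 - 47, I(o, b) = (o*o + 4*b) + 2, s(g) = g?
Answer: -14057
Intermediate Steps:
I(o, b) = 2 + o**2 + 4*b (I(o, b) = (o**2 + 4*b) + 2 = 2 + o**2 + 4*b)
v(x, r) = -26 (v(x, r) = 4 + (17 - 47) = 4 - 30 = -26)
(12430 - 26461) + v(s(-2), I(-2, 4)) = (12430 - 26461) - 26 = -14031 - 26 = -14057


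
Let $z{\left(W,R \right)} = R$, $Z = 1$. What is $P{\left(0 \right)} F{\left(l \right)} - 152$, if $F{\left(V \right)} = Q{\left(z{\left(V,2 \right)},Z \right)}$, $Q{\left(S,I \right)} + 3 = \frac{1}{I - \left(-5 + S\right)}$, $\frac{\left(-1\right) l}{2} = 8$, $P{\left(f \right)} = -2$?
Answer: $- \frac{293}{2} \approx -146.5$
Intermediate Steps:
$l = -16$ ($l = \left(-2\right) 8 = -16$)
$Q{\left(S,I \right)} = -3 + \frac{1}{5 + I - S}$ ($Q{\left(S,I \right)} = -3 + \frac{1}{I - \left(-5 + S\right)} = -3 + \frac{1}{5 + I - S}$)
$F{\left(V \right)} = - \frac{11}{4}$ ($F{\left(V \right)} = \frac{-14 - 3 + 3 \cdot 2}{5 + 1 - 2} = \frac{-14 - 3 + 6}{5 + 1 - 2} = \frac{1}{4} \left(-11\right) = - \frac{11}{4}$)
$P{\left(0 \right)} F{\left(l \right)} - 152 = \left(-2\right) \left(- \frac{11}{4}\right) - 152 = \frac{11}{2} - 152 = - \frac{293}{2}$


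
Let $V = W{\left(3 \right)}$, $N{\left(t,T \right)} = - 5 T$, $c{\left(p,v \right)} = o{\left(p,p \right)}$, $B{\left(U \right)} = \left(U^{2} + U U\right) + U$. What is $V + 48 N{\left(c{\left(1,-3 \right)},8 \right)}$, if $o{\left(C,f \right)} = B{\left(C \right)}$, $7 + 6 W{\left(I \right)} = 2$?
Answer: $- \frac{11525}{6} \approx -1920.8$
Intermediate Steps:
$W{\left(I \right)} = - \frac{5}{6}$ ($W{\left(I \right)} = - \frac{7}{6} + \frac{1}{6} \cdot 2 = - \frac{7}{6} + \frac{1}{3} = - \frac{5}{6}$)
$B{\left(U \right)} = U + 2 U^{2}$ ($B{\left(U \right)} = \left(U^{2} + U^{2}\right) + U = 2 U^{2} + U = U + 2 U^{2}$)
$o{\left(C,f \right)} = C \left(1 + 2 C\right)$
$c{\left(p,v \right)} = p \left(1 + 2 p\right)$
$V = - \frac{5}{6} \approx -0.83333$
$V + 48 N{\left(c{\left(1,-3 \right)},8 \right)} = - \frac{5}{6} + 48 \left(\left(-5\right) 8\right) = - \frac{5}{6} + 48 \left(-40\right) = - \frac{5}{6} - 1920 = - \frac{11525}{6}$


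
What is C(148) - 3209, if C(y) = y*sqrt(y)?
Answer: -3209 + 296*sqrt(37) ≈ -1408.5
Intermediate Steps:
C(y) = y**(3/2)
C(148) - 3209 = 148**(3/2) - 3209 = 296*sqrt(37) - 3209 = -3209 + 296*sqrt(37)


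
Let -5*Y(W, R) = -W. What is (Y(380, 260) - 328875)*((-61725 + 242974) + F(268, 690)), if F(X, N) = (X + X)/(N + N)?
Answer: -20560143092161/345 ≈ -5.9595e+10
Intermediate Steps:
F(X, N) = X/N (F(X, N) = (2*X)/((2*N)) = (2*X)*(1/(2*N)) = X/N)
Y(W, R) = W/5 (Y(W, R) = -(-1)*W/5 = W/5)
(Y(380, 260) - 328875)*((-61725 + 242974) + F(268, 690)) = ((⅕)*380 - 328875)*((-61725 + 242974) + 268/690) = (76 - 328875)*(181249 + 268*(1/690)) = -328799*(181249 + 134/345) = -328799*62531039/345 = -20560143092161/345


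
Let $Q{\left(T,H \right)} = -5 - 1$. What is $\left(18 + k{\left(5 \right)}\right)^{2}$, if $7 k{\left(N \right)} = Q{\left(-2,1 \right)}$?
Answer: $\frac{14400}{49} \approx 293.88$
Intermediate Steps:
$Q{\left(T,H \right)} = -6$ ($Q{\left(T,H \right)} = -5 - 1 = -6$)
$k{\left(N \right)} = - \frac{6}{7}$ ($k{\left(N \right)} = \frac{1}{7} \left(-6\right) = - \frac{6}{7}$)
$\left(18 + k{\left(5 \right)}\right)^{2} = \left(18 - \frac{6}{7}\right)^{2} = \left(\frac{120}{7}\right)^{2} = \frac{14400}{49}$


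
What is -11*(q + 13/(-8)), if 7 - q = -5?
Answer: -913/8 ≈ -114.13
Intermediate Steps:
q = 12 (q = 7 - 1*(-5) = 7 + 5 = 12)
-11*(q + 13/(-8)) = -11*(12 + 13/(-8)) = -11*(12 + 13*(-⅛)) = -11*(12 - 13/8) = -11*83/8 = -913/8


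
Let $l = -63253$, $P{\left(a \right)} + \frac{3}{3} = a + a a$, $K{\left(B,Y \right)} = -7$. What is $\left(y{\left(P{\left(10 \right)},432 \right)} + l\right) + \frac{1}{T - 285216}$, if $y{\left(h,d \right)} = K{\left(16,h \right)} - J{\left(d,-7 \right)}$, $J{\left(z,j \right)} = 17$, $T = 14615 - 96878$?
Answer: $- \frac{23252968684}{367479} \approx -63277.0$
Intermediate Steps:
$T = -82263$ ($T = 14615 - 96878 = -82263$)
$P{\left(a \right)} = -1 + a + a^{2}$ ($P{\left(a \right)} = -1 + \left(a + a a\right) = -1 + \left(a + a^{2}\right) = -1 + a + a^{2}$)
$y{\left(h,d \right)} = -24$ ($y{\left(h,d \right)} = -7 - 17 = -24$)
$\left(y{\left(P{\left(10 \right)},432 \right)} + l\right) + \frac{1}{T - 285216} = \left(-24 - 63253\right) + \frac{1}{-82263 - 285216} = -63277 + \frac{1}{-367479} = -63277 - \frac{1}{367479} = - \frac{23252968684}{367479}$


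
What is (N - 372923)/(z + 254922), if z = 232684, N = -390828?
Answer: -763751/487606 ≈ -1.5663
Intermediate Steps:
(N - 372923)/(z + 254922) = (-390828 - 372923)/(232684 + 254922) = -763751/487606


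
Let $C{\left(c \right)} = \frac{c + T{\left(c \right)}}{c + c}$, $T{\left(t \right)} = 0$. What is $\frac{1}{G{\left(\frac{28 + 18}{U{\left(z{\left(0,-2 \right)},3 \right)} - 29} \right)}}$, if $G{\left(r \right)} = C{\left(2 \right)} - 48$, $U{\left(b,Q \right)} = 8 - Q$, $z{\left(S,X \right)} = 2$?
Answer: $- \frac{2}{95} \approx -0.021053$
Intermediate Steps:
$C{\left(c \right)} = \frac{1}{2}$ ($C{\left(c \right)} = \frac{c + 0}{c + c} = \frac{c}{2 c} = c \frac{1}{2 c} = \frac{1}{2}$)
$G{\left(r \right)} = - \frac{95}{2}$ ($G{\left(r \right)} = \frac{1}{2} - 48 = - \frac{95}{2}$)
$\frac{1}{G{\left(\frac{28 + 18}{U{\left(z{\left(0,-2 \right)},3 \right)} - 29} \right)}} = \frac{1}{- \frac{95}{2}} = - \frac{2}{95}$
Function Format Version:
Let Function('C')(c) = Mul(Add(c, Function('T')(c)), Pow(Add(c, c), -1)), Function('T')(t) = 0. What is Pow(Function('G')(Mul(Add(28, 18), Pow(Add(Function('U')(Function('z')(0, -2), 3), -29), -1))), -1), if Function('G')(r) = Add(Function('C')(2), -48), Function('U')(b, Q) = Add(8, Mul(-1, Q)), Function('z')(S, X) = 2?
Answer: Rational(-2, 95) ≈ -0.021053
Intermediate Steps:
Function('C')(c) = Rational(1, 2) (Function('C')(c) = Mul(Add(c, 0), Pow(Add(c, c), -1)) = Mul(c, Pow(Mul(2, c), -1)) = Mul(c, Mul(Rational(1, 2), Pow(c, -1))) = Rational(1, 2))
Function('G')(r) = Rational(-95, 2) (Function('G')(r) = Add(Rational(1, 2), -48) = Rational(-95, 2))
Pow(Function('G')(Mul(Add(28, 18), Pow(Add(Function('U')(Function('z')(0, -2), 3), -29), -1))), -1) = Pow(Rational(-95, 2), -1) = Rational(-2, 95)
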